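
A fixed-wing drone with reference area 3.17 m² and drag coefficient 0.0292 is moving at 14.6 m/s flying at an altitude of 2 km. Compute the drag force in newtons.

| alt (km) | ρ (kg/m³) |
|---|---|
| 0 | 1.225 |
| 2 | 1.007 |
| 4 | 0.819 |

D = 9.93 N

At 2 km, from the table: ρ = 1.007 kg/m³.
Dynamic pressure q = ½ρv² = ½ × 1.007 × 14.6² = 107.3 Pa.
D = q·S·CD = 107.3 × 3.17 × 0.0292 = 9.93 N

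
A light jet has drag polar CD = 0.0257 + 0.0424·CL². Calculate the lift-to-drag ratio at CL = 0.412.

CD = 0.0257 + 0.0424 × 0.412² = 0.0329
L/D = CL/CD = 0.412 / 0.0329 = 12.5

L/D = 12.5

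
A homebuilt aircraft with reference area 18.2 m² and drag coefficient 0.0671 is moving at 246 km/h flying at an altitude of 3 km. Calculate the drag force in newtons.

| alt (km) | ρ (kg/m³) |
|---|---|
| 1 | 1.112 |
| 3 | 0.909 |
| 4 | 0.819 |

D = 2590 N

At 3 km, from the table: ρ = 0.909 kg/m³.
Convert speed: v = 246 km/h ÷ 3.6 = 68.33 m/s.
D = ½ρv²S·CD = ½ × 0.909 × 68.33² × 18.2 × 0.0671 = 2590 N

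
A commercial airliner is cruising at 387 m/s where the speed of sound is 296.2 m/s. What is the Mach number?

M = 1.31

M = v/a = 387 / 296.2 = 1.31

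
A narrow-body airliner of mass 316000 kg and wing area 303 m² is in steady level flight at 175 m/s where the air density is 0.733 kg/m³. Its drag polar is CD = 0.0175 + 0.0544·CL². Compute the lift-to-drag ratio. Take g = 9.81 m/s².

L/D = 14.5

In steady level flight, lift balances weight: W = mg = 316000 × 9.81 = 3.1×10^6 N.
q = ½ρv² = ½ × 0.733 × 175² = 11220 Pa.
Required CL = L/(qS) = 3.1×10^6/(11220·303) = 0.9115.
CD = 0.0175 + 0.0544 × 0.9115² = 0.0627.
L/D = CL/CD = 0.9115 / 0.0627 = 14.5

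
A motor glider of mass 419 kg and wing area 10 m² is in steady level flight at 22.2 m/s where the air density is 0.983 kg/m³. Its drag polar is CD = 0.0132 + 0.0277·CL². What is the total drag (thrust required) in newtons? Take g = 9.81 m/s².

Weight W = mg = 419 × 9.81 = 4110.4 N; in level flight L = W.
Dynamic pressure q = 0.5 × 0.983 × 22.2² = 242.2 Pa.
Required CL = L/(qS) = 4110.4/(242.2·10) = 1.697.
CD = 0.0132 + 0.0277 × 1.697² = 0.09296.
D = q·S·CD = 242.2 × 10 × 0.09296 = 225.2 N

D = 225 N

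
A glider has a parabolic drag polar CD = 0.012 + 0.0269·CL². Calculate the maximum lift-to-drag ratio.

For CD = CD0 + K·CL², (L/D)max occurs at CL* = √(CD0/K) and equals 1/(2√(K·CD0)).
(L/D)max = 1/(2√(0.0269 × 0.012)) = 1/(2 × 0.01797) = 27.8

(L/D)max = 27.8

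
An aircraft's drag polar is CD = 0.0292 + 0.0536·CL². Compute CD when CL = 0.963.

CD = 0.0789

CD = 0.0292 + 0.0536 × 0.963² = 0.0292 + 0.04971 = 0.0789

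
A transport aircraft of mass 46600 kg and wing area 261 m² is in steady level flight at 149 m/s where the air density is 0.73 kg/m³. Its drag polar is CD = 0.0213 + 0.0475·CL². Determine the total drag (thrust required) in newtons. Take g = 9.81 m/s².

D = 49700 N

Weight W = mg = 46600 × 9.81 = 4.5715×10^5 N; in level flight L = W.
Dynamic pressure q = 0.5 × 0.73 × 149² = 8103 Pa.
Required CL = L/(qS) = 4.5715×10^5/(8103·261) = 0.2161.
CD = 0.0213 + 0.0475 × 0.2161² = 0.02352.
D = q·S·CD = 8103 × 261 × 0.02352 = 49740 N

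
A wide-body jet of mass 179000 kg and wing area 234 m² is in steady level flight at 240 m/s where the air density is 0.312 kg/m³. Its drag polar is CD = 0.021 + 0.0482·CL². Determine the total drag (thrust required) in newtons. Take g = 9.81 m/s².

D = 1.15×10^5 N

Weight W = mg = 179000 × 9.81 = 1.756×10^6 N; in level flight L = W.
Dynamic pressure q = 0.5 × 0.312 × 240² = 8986 Pa.
CL = W/(q·S) = 1.756×10^6 / (8986 × 234) = 0.8351.
CD = 0.021 + 0.0482 × 0.8351² = 0.05462.
D = q·S·CD = 8986 × 234 × 0.05462 = 1.148×10^5 N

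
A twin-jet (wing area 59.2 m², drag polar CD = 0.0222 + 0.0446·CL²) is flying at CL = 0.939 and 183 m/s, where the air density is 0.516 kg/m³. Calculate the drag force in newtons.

CD = 0.0222 + 0.0446 × 0.939² = 0.06152
D = ½ρv²S·CD = ½ × 0.516 × 183² × 59.2 × 0.06152 = 31500 N

D = 31500 N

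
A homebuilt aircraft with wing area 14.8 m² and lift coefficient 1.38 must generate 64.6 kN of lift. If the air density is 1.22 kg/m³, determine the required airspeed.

L = ½ρv²S·CL ⇒ v = √(2L/(ρ·S·CL))
v = √(2 × 64600 / (1.22 × 14.8 × 1.38)) = √5185 = 72 m/s

v = 72 m/s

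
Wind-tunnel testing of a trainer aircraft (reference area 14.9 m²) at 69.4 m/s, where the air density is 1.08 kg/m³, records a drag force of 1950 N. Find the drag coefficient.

CD = 0.0503

From D = ½ρv²S·CD, rearranging gives CD = 2D/(ρv²S).
CD = 2 × 1950 / (1.08 × 69.4² × 14.9) = 0.0503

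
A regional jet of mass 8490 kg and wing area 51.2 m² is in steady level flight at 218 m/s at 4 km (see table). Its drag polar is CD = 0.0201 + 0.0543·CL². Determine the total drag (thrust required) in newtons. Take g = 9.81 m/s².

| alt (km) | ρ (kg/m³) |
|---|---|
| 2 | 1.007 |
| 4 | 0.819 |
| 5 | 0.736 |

At 4 km, from the table: ρ = 0.819 kg/m³.
Weight W = mg = 8490 × 9.81 = 83287 N; in level flight L = W.
Dynamic pressure q = 0.5 × 0.819 × 218² = 19460 Pa.
Required CL = L/(qS) = 83287/(19460·51.2) = 0.08359.
CD = 0.0201 + 0.0543 × 0.08359² = 0.02048.
D = q·S·CD = 19460 × 51.2 × 0.02048 = 20410 N

D = 20400 N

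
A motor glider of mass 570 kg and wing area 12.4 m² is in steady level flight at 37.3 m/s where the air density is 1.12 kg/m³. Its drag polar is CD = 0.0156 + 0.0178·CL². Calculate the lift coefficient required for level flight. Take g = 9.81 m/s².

CL = 0.579

Level flight ⇒ L = W = m·g = 570 × 9.81 = 5591.7 N.
q = ½ρv² = ½ × 1.12 × 37.3² = 779.1 Pa.
CL = 2W/(ρv²S) = 2×5591.7/(1.12×37.3²×12.4) = 0.5788.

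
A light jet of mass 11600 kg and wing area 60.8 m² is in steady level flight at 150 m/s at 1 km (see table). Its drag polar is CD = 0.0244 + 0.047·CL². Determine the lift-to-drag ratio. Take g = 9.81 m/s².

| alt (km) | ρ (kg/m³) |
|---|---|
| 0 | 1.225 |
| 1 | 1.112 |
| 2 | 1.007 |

At 1 km, from the table: ρ = 1.112 kg/m³.
In steady level flight, lift balances weight: W = mg = 11600 × 9.81 = 1.138×10^5 N.
Dynamic pressure q = 0.5 × 1.112 × 150² = 12510 Pa.
Required CL = L/(qS) = 1.138×10^5/(12510·60.8) = 0.1496.
CD = 0.0244 + 0.047 × 0.1496² = 0.02545.
L/D = CL/CD = 0.1496 / 0.02545 = 5.88

L/D = 5.88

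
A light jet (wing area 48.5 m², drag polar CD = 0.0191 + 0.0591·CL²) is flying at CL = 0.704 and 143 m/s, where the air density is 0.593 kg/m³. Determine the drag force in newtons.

CD = 0.0191 + 0.0591 × 0.704² = 0.04839
D = ½ρv²S·CD = ½ × 0.593 × 143² × 48.5 × 0.04839 = 14200 N

D = 14200 N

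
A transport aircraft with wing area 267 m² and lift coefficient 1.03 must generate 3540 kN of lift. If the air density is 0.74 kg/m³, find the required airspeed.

L = ½ρv²S·CL ⇒ v = √(2L/(ρ·S·CL))
v = √(2 × 3.54×10^6 / (0.74 × 267 × 1.03)) = √34790 = 187 m/s

v = 187 m/s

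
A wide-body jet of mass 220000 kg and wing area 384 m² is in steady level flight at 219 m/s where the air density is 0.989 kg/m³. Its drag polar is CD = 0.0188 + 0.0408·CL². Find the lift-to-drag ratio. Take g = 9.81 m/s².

L/D = 11.2

Weight W = mg = 220000 × 9.81 = 2.1582×10^6 N; in level flight L = W.
q = ½ρv² = ½ × 0.989 × 219² = 23720 Pa.
Required CL = L/(qS) = 2.1582×10^6/(23720·384) = 0.237.
CD = 0.0188 + 0.0408 × 0.237² = 0.02109.
L/D = CL/CD = 0.237 / 0.02109 = 11.2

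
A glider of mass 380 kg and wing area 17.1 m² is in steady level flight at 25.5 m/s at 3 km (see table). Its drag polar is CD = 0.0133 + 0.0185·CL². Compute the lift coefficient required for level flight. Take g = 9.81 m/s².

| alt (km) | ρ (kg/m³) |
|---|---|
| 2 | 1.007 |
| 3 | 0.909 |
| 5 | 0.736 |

At 3 km, from the table: ρ = 0.909 kg/m³.
Level flight ⇒ L = W = m·g = 380 × 9.81 = 3727.8 N.
q = ½ρv² = ½ × 0.909 × 25.5² = 295.5 Pa.
CL = W/(q·S) = 3727.8 / (295.5 × 17.1) = 0.7376.

CL = 0.738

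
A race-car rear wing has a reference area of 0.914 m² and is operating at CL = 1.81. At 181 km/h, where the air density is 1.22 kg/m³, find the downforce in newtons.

Convert speed: v = 181 km/h ÷ 3.6 = 50.28 m/s.
L = ½ρv²S·CL = ½ × 1.22 × 50.28² × 0.914 × 1.81 = 2550 N

L = 2550 N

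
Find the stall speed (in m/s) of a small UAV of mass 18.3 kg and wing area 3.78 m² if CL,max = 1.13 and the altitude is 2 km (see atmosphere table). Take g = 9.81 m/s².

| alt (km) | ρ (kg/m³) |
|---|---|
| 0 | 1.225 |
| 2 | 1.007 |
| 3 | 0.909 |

V_stall = 9.14 m/s

At 2 km, from the table: ρ = 1.007 kg/m³.
At stall, lift equals weight: L = W = m·g = 18.3 × 9.81 = 179.5 N.
V_stall = √(2W/(ρ·S·CL,max)) = √(2 × 179.5 / (1.007 × 3.78 × 1.13))
V_stall = √83.47 = 9.14 m/s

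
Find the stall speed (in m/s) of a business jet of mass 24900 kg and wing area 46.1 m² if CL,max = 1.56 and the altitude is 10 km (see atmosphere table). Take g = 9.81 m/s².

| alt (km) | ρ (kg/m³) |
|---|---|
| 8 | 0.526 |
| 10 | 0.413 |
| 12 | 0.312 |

At 10 km, from the table: ρ = 0.413 kg/m³.
Weight W = mg = 24900 × 9.81 = 2.443×10^5 N.
From L = ½ρV²S·CL,max = W: V_stall = √(2W/(ρSCL,max)) = √(2·2.443×10^5/(0.413·46.1·1.56))
V_stall = √16450 = 128 m/s

V_stall = 128 m/s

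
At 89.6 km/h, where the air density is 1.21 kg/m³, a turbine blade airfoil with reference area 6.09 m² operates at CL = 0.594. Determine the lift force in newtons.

L = 1360 N

Convert speed: v = 89.6 km/h ÷ 3.6 = 24.89 m/s.
L = ½ρv²S·CL = ½ × 1.21 × 24.89² × 6.09 × 0.594 = 1360 N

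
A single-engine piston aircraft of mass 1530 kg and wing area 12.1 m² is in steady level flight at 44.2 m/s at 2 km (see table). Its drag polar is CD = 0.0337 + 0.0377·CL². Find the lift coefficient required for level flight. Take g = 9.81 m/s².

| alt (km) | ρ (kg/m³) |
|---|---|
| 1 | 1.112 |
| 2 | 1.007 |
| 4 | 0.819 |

At 2 km, from the table: ρ = 1.007 kg/m³.
In steady level flight, lift balances weight: W = mg = 1530 × 9.81 = 15009 N.
q = ½ρv² = ½ × 1.007 × 44.2² = 983.7 Pa.
Required CL = L/(qS) = 15009/(983.7·12.1) = 1.261.

CL = 1.26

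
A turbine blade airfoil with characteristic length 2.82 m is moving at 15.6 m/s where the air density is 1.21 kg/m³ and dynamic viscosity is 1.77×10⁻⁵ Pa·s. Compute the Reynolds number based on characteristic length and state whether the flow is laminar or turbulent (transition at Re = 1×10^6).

Re = 3.01×10^6 (turbulent)

Re = ρ·v·c/μ = 1.21 × 15.6 × 2.82 / (1.77×10⁻⁵) = 3.01×10^6
Since 3.01×10^6 > 1×10^6, the flow is turbulent.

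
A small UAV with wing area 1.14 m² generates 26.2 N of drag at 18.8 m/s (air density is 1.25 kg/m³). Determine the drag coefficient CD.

From D = ½ρv²S·CD, rearranging gives CD = 2D/(ρv²S).
CD = 2 × 26.2 / (1.25 × 18.8² × 1.14) = 0.104

CD = 0.104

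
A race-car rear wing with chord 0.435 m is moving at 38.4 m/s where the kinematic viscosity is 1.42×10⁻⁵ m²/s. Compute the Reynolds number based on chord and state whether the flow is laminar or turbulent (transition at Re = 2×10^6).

Re = v·c/ν = 38.4 × 0.435 / (1.42×10⁻⁵) = 1.18×10^6
Since 1.18×10^6 < 2×10^6, the flow is laminar.

Re = 1.18×10^6 (laminar)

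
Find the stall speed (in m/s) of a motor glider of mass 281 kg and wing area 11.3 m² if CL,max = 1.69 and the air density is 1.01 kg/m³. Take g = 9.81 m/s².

Stall occurs when L = W at CL,max. W = mg = 281 × 9.81 = 2757 N.
From L = ½ρV²S·CL,max = W: V_stall = √(2W/(ρSCL,max)) = √(2·2757/(1.01·11.3·1.69))
V_stall = √285.8 = 16.9 m/s

V_stall = 16.9 m/s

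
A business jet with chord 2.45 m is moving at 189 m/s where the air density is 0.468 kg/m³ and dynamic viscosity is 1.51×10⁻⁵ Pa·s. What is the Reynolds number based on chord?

Re = ρ·v·c/μ = 0.468 × 189 × 2.45 / (1.51×10⁻⁵) = 1.44×10^7

Re = 1.44×10^7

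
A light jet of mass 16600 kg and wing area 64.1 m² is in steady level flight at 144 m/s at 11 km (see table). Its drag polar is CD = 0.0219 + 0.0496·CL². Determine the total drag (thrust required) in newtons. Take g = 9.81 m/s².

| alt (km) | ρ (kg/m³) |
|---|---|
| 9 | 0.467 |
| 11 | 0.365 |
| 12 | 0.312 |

At 11 km, from the table: ρ = 0.365 kg/m³.
In steady level flight, lift balances weight: W = mg = 16600 × 9.81 = 1.6285×10^5 N.
q = ½ρv² = ½ × 0.365 × 144² = 3784 Pa.
Required CL = L/(qS) = 1.6285×10^5/(3784·64.1) = 0.6713.
CD = 0.0219 + 0.0496 × 0.6713² = 0.04425.
D = q·S·CD = 3784 × 64.1 × 0.04425 = 10730 N

D = 10700 N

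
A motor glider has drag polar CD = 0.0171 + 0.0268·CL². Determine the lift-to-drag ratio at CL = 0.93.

CD = 0.0171 + 0.0268 × 0.93² = 0.04028
L/D = CL/CD = 0.93 / 0.04028 = 23.1

L/D = 23.1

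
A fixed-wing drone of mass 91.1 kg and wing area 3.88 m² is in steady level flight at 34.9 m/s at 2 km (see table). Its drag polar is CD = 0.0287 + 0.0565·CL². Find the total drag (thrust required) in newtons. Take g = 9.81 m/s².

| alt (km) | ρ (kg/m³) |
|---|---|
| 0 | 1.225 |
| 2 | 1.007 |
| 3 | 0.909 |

D = 87.3 N

At 2 km, from the table: ρ = 1.007 kg/m³.
Weight W = mg = 91.1 × 9.81 = 893.69 N; in level flight L = W.
Dynamic pressure q = 0.5 × 1.007 × 34.9² = 613.3 Pa.
Required CL = L/(qS) = 893.69/(613.3·3.88) = 0.3756.
CD = 0.0287 + 0.0565 × 0.3756² = 0.03667.
D = q·S·CD = 613.3 × 3.88 × 0.03667 = 87.26 N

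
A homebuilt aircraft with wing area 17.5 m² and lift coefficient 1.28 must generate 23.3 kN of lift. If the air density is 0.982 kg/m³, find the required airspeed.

L = ½ρv²S·CL ⇒ v = √(2L/(ρ·S·CL))
v = √(2 × 23300 / (0.982 × 17.5 × 1.28)) = √2118 = 46 m/s

v = 46 m/s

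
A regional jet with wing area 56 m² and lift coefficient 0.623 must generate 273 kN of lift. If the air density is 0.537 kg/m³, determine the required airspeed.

v = 171 m/s

L = ½ρv²S·CL ⇒ v = √(2L/(ρ·S·CL))
v = √(2 × 2.73×10^5 / (0.537 × 56 × 0.623)) = √29140 = 171 m/s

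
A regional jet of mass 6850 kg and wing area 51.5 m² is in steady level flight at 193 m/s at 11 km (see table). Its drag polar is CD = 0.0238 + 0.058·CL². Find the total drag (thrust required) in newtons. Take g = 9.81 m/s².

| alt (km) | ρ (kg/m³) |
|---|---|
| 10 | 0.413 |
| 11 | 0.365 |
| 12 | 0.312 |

D = 9080 N

At 11 km, from the table: ρ = 0.365 kg/m³.
Weight W = mg = 6850 × 9.81 = 67198 N; in level flight L = W.
Dynamic pressure q = 0.5 × 0.365 × 193² = 6798 Pa.
CL = 2W/(ρv²S) = 2×67198/(0.365×193²×51.5) = 0.1919.
CD = 0.0238 + 0.058 × 0.1919² = 0.02594.
D = q·S·CD = 6798 × 51.5 × 0.02594 = 9080 N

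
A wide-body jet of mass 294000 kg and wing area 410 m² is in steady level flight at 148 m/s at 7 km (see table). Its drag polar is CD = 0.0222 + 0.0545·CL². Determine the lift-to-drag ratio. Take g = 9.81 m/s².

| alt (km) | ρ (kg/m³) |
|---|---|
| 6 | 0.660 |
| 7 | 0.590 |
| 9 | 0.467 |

At 7 km, from the table: ρ = 0.590 kg/m³.
In steady level flight, lift balances weight: W = mg = 294000 × 9.81 = 2.8841×10^6 N.
Dynamic pressure q = 0.5 × 0.59 × 148² = 6462 Pa.
CL = W/(q·S) = 2.8841×10^6 / (6462 × 410) = 1.089.
CD = 0.0222 + 0.0545 × 1.089² = 0.08679.
L/D = CL/CD = 1.089 / 0.08679 = 12.5

L/D = 12.5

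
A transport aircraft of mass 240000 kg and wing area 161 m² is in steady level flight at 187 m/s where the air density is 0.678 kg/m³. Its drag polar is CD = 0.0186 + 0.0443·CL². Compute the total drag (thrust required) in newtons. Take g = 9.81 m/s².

D = 1.64×10^5 N

Weight W = mg = 240000 × 9.81 = 2.3544×10^6 N; in level flight L = W.
q = ½ρv² = ½ × 0.678 × 187² = 11850 Pa.
Required CL = L/(qS) = 2.3544×10^6/(11850·161) = 1.234.
CD = 0.0186 + 0.0443 × 1.234² = 0.08601.
D = q·S·CD = 11850 × 161 × 0.08601 = 1.642×10^5 N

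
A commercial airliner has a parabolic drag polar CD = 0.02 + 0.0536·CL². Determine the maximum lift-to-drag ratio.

For CD = CD0 + K·CL², (L/D)max occurs at CL* = √(CD0/K) and equals 1/(2√(K·CD0)).
(L/D)max = 1/(2√(0.0536 × 0.02)) = 1/(2 × 0.03274) = 15.3

(L/D)max = 15.3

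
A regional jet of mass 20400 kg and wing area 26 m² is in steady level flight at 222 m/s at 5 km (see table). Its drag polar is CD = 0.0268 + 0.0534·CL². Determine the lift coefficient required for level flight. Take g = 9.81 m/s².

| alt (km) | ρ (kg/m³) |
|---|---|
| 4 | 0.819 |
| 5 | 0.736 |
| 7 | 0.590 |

CL = 0.424

At 5 km, from the table: ρ = 0.736 kg/m³.
In steady level flight, lift balances weight: W = mg = 20400 × 9.81 = 2.0012×10^5 N.
Dynamic pressure q = 0.5 × 0.736 × 222² = 18140 Pa.
Required CL = L/(qS) = 2.0012×10^5/(18140·26) = 0.4244.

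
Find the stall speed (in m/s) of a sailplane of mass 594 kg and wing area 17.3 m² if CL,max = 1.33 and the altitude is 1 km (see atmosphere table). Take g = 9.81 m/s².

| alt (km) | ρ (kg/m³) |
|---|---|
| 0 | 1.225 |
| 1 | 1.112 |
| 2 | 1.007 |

V_stall = 21.3 m/s

At 1 km, from the table: ρ = 1.112 kg/m³.
Stall occurs when L = W at CL,max. W = mg = 594 × 9.81 = 5827 N.
V_stall = √(2W/(ρ·S·CL,max)) = √(2 × 5827 / (1.112 × 17.3 × 1.33))
V_stall = √455.5 = 21.3 m/s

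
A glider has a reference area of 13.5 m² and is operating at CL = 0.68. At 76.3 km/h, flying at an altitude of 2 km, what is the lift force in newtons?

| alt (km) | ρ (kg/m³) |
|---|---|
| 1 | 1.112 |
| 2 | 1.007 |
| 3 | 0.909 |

At 2 km, from the table: ρ = 1.007 kg/m³.
Convert speed: v = 76.3 km/h ÷ 3.6 = 21.19 m/s.
L = ½ρv²S·CL = ½ × 1.007 × 21.19² × 13.5 × 0.68 = 2080 N

L = 2080 N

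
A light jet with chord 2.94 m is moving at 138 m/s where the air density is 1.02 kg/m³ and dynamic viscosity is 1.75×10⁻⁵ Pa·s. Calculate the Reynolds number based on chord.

Re = ρ·v·c/μ = 1.02 × 138 × 2.94 / (1.75×10⁻⁵) = 2.36×10^7

Re = 2.36×10^7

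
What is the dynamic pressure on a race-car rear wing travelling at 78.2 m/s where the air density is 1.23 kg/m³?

q = ½ρv² = ½ × 1.23 × 78.2² = 3760 Pa

q = 3760 Pa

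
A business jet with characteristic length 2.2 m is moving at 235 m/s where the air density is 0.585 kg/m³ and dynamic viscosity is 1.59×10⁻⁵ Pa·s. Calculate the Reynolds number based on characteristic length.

Re = 1.9×10^7

Re = ρ·v·c/μ = 0.585 × 235 × 2.2 / (1.59×10⁻⁵) = 1.9×10^7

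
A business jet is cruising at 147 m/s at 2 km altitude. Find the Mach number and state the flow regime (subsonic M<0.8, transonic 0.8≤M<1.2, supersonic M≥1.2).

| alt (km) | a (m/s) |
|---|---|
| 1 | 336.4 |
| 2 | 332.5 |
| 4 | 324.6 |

M = 0.442 (subsonic)

At 2 km, from the table: a = 332.5 m/s.
M = v/a = 147 / 332.5 = 0.442
M = 0.442 → subsonic.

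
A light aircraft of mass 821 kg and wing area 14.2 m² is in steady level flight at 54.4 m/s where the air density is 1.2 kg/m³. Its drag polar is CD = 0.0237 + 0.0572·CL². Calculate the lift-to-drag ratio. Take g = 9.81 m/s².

In steady level flight, lift balances weight: W = mg = 821 × 9.81 = 8054 N.
q = ½ρv² = ½ × 1.2 × 54.4² = 1776 Pa.
CL = W/(q·S) = 8054 / (1776 × 14.2) = 0.3194.
CD = 0.0237 + 0.0572 × 0.3194² = 0.02954.
L/D = CL/CD = 0.3194 / 0.02954 = 10.8

L/D = 10.8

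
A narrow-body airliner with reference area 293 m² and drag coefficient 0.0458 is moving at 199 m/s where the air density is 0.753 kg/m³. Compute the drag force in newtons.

D = ½ρv²S·CD = ½ × 0.753 × 199² × 293 × 0.0458 = 2×10^5 N ≈ 200 kN

D = 2×10^5 N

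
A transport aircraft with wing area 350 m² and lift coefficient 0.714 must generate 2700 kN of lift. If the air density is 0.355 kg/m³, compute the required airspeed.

v = 247 m/s

L = ½ρv²S·CL ⇒ v = √(2L/(ρ·S·CL))
v = √(2 × 2.7×10^6 / (0.355 × 350 × 0.714)) = √60870 = 247 m/s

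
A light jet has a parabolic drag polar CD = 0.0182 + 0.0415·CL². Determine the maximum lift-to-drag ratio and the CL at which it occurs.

(L/D)max = 18.2, at CL = 0.662

For CD = CD0 + K·CL², (L/D)max occurs at CL* = √(CD0/K) and equals 1/(2√(K·CD0)).
(L/D)max = 1/(2√(0.0415 × 0.0182)) = 1/(2 × 0.02748) = 18.2
CL* = √(0.0182/0.0415) = 0.662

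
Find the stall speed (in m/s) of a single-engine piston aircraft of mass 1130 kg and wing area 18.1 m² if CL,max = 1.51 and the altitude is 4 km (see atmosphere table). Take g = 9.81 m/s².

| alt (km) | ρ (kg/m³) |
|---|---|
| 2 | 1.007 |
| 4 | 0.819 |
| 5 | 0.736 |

V_stall = 31.5 m/s

At 4 km, from the table: ρ = 0.819 kg/m³.
Weight W = mg = 1130 × 9.81 = 11090 N.
V_stall = √(2W/(ρ·S·CL,max)) = √(2 × 11090 / (0.819 × 18.1 × 1.51))
V_stall = √990.5 = 31.5 m/s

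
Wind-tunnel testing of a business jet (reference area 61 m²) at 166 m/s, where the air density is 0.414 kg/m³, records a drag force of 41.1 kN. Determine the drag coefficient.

CD = 0.118

From D = ½ρv²S·CD, rearranging gives CD = 2D/(ρv²S).
CD = 2 × 41100 / (0.414 × 166² × 61) = 0.118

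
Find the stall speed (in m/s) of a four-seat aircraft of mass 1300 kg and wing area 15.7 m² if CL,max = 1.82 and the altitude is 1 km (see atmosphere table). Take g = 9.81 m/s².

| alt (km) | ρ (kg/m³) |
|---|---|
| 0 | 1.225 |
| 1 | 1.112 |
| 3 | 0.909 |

V_stall = 28.3 m/s

At 1 km, from the table: ρ = 1.112 kg/m³.
Weight W = mg = 1300 × 9.81 = 12750 N.
V_stall = √(2W/(ρ·S·CL,max)) = √(2 × 12750 / (1.112 × 15.7 × 1.82))
V_stall = √802.7 = 28.3 m/s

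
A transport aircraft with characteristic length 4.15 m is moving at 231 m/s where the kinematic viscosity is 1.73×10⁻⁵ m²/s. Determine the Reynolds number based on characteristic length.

Re = 5.54×10^7

Re = v·c/ν = 231 × 4.15 / (1.73×10⁻⁵) = 5.54×10^7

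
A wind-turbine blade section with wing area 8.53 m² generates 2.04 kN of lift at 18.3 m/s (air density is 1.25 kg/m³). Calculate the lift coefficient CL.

From L = ½ρv²S·CL, rearranging gives CL = 2L/(ρv²S).
CL = 2 × 2040 / (1.25 × 18.3² × 8.53) = 1.14

CL = 1.14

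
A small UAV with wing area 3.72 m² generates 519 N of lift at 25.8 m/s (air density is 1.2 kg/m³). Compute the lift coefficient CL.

CL = 0.349

From L = ½ρv²S·CL, rearranging gives CL = 2L/(ρv²S).
CL = 2 × 519 / (1.2 × 25.8² × 3.72) = 0.349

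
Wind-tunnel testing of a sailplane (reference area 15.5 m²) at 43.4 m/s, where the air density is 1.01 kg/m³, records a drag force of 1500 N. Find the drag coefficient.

CD = 0.102

From D = ½ρv²S·CD, rearranging gives CD = 2D/(ρv²S).
CD = 2 × 1500 / (1.01 × 43.4² × 15.5) = 0.102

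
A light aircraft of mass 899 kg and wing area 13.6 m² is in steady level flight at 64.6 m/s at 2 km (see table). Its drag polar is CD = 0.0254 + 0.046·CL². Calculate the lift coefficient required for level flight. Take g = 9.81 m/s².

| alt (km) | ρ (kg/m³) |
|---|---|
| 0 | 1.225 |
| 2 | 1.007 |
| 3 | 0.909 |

CL = 0.309

At 2 km, from the table: ρ = 1.007 kg/m³.
Weight W = mg = 899 × 9.81 = 8819.2 N; in level flight L = W.
q = ½ρv² = ½ × 1.007 × 64.6² = 2101 Pa.
CL = W/(q·S) = 8819.2 / (2101 × 13.6) = 0.3086.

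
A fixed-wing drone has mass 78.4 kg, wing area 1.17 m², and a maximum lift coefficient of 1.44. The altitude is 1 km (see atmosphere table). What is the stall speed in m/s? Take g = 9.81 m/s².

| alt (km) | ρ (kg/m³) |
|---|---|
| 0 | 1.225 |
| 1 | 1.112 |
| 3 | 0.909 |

V_stall = 28.7 m/s

At 1 km, from the table: ρ = 1.112 kg/m³.
Weight W = mg = 78.4 × 9.81 = 769.1 N.
V_stall = √(2W/(ρ·S·CL,max)) = √(2 × 769.1 / (1.112 × 1.17 × 1.44))
V_stall = √821 = 28.7 m/s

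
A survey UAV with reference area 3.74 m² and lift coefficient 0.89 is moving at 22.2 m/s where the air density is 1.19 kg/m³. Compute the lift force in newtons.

L = 976 N

Dynamic pressure q = ½ρv² = ½ × 1.19 × 22.2² = 293.2 Pa.
L = q·S·CL = 293.2 × 3.74 × 0.89 = 976 N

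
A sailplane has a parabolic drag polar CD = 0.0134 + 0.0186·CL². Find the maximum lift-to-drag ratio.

(L/D)max = 31.7

For CD = CD0 + K·CL², (L/D)max occurs at CL* = √(CD0/K) and equals 1/(2√(K·CD0)).
(L/D)max = 1/(2√(0.0186 × 0.0134)) = 1/(2 × 0.01579) = 31.7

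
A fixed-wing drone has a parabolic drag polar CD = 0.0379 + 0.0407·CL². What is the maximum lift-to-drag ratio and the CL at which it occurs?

(L/D)max = 12.7, at CL = 0.965

For CD = CD0 + K·CL², (L/D)max occurs at CL* = √(CD0/K) and equals 1/(2√(K·CD0)).
(L/D)max = 1/(2√(0.0407 × 0.0379)) = 1/(2 × 0.03928) = 12.7
CL* = √(0.0379/0.0407) = 0.965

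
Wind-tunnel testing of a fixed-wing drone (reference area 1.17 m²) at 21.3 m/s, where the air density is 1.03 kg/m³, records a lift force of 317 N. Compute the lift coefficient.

From L = ½ρv²S·CL, rearranging gives CL = 2L/(ρv²S).
CL = 2 × 317 / (1.03 × 21.3² × 1.17) = 1.16

CL = 1.16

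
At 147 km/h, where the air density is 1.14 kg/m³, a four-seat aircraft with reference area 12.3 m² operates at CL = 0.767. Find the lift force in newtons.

L = 8970 N

Convert speed: v = 147 km/h ÷ 3.6 = 40.83 m/s.
L = ½ρv²S·CL = ½ × 1.14 × 40.83² × 12.3 × 0.767 = 8970 N ≈ 8.97 kN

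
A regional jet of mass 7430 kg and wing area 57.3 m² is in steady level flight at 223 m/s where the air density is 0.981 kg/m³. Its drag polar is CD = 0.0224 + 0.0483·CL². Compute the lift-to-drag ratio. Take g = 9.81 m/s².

Weight W = mg = 7430 × 9.81 = 72888 N; in level flight L = W.
Dynamic pressure q = 0.5 × 0.981 × 223² = 24390 Pa.
CL = 2W/(ρv²S) = 2×72888/(0.981×223²×57.3) = 0.05215.
CD = 0.0224 + 0.0483 × 0.05215² = 0.02253.
L/D = CL/CD = 0.05215 / 0.02253 = 2.31

L/D = 2.31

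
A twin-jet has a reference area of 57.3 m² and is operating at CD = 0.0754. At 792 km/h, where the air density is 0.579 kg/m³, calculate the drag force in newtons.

Convert speed: v = 792 km/h ÷ 3.6 = 220 m/s.
D = ½ρv²S·CD = ½ × 0.579 × 220² × 57.3 × 0.0754 = 60500 N ≈ 60.5 kN

D = 60500 N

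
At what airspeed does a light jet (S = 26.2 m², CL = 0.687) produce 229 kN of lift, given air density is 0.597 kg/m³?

L = ½ρv²S·CL ⇒ v = √(2L/(ρ·S·CL))
v = √(2 × 2.29×10^5 / (0.597 × 26.2 × 0.687)) = √42620 = 206 m/s

v = 206 m/s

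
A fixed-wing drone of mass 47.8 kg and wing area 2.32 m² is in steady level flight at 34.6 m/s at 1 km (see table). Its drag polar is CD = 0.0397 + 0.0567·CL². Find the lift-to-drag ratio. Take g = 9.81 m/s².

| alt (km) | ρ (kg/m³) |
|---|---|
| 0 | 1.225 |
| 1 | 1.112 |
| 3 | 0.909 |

At 1 km, from the table: ρ = 1.112 kg/m³.
In steady level flight, lift balances weight: W = mg = 47.8 × 9.81 = 468.92 N.
Dynamic pressure q = 0.5 × 1.112 × 34.6² = 665.6 Pa.
Required CL = L/(qS) = 468.92/(665.6·2.32) = 0.3037.
CD = 0.0397 + 0.0567 × 0.3037² = 0.04493.
L/D = CL/CD = 0.3037 / 0.04493 = 6.76

L/D = 6.76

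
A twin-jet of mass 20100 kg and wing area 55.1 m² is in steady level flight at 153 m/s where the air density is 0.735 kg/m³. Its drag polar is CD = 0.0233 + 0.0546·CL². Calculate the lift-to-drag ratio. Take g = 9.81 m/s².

Level flight ⇒ L = W = m·g = 20100 × 9.81 = 1.9718×10^5 N.
q = ½ρv² = ½ × 0.735 × 153² = 8603 Pa.
Required CL = L/(qS) = 1.9718×10^5/(8603·55.1) = 0.416.
CD = 0.0233 + 0.0546 × 0.416² = 0.03275.
L/D = CL/CD = 0.416 / 0.03275 = 12.7

L/D = 12.7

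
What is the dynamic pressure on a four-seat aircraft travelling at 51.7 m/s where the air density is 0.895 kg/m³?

q = 1200 Pa

q = ½ρv² = ½ × 0.895 × 51.7² = 1200 Pa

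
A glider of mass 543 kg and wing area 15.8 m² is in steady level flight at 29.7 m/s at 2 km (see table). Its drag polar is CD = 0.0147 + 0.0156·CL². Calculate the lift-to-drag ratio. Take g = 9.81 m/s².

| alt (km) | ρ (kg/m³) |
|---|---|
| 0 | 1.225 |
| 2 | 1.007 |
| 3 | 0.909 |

L/D = 32

At 2 km, from the table: ρ = 1.007 kg/m³.
Weight W = mg = 543 × 9.81 = 5326.8 N; in level flight L = W.
Dynamic pressure q = 0.5 × 1.007 × 29.7² = 444.1 Pa.
Required CL = L/(qS) = 5326.8/(444.1·15.8) = 0.7591.
CD = 0.0147 + 0.0156 × 0.7591² = 0.02369.
L/D = CL/CD = 0.7591 / 0.02369 = 32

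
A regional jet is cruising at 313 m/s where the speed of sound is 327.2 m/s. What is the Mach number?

M = v/a = 313 / 327.2 = 0.957

M = 0.957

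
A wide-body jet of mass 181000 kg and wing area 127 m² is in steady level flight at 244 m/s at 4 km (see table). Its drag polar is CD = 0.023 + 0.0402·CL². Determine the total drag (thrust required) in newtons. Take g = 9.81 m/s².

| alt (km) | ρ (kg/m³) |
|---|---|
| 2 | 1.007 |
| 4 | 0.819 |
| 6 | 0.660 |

At 4 km, from the table: ρ = 0.819 kg/m³.
Weight W = mg = 181000 × 9.81 = 1.7756×10^6 N; in level flight L = W.
Dynamic pressure q = 0.5 × 0.819 × 244² = 24380 Pa.
Required CL = L/(qS) = 1.7756×10^6/(24380·127) = 0.5735.
CD = 0.023 + 0.0402 × 0.5735² = 0.03622.
D = q·S·CD = 24380 × 127 × 0.03622 = 1.121×10^5 N

D = 1.12×10^5 N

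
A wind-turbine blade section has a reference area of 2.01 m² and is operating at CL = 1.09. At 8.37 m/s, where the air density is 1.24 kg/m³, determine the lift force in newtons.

L = ½ρv²S·CL = ½ × 1.24 × 8.37² × 2.01 × 1.09 = 95.2 N

L = 95.2 N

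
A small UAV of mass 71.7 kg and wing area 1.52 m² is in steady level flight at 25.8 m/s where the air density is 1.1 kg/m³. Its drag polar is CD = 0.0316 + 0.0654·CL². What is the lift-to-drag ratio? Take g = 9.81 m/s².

In steady level flight, lift balances weight: W = mg = 71.7 × 9.81 = 703.38 N.
q = ½ρv² = ½ × 1.1 × 25.8² = 366.1 Pa.
CL = 2W/(ρv²S) = 2×703.38/(1.1×25.8²×1.52) = 1.264.
CD = 0.0316 + 0.0654 × 1.264² = 0.1361.
L/D = CL/CD = 1.264 / 0.1361 = 9.29

L/D = 9.29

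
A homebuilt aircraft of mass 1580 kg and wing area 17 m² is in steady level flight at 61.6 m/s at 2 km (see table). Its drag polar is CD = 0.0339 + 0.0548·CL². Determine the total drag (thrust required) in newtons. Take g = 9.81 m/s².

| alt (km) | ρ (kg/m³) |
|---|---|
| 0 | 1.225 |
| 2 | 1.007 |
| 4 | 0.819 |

At 2 km, from the table: ρ = 1.007 kg/m³.
In steady level flight, lift balances weight: W = mg = 1580 × 9.81 = 15500 N.
q = ½ρv² = ½ × 1.007 × 61.6² = 1911 Pa.
CL = 2W/(ρv²S) = 2×15500/(1.007×61.6²×17) = 0.4772.
CD = 0.0339 + 0.0548 × 0.4772² = 0.04638.
D = q·S·CD = 1911 × 17 × 0.04638 = 1506 N

D = 1510 N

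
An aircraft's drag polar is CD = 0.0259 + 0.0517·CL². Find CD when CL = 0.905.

CD = 0.0682

CD = 0.0259 + 0.0517 × 0.905² = 0.0259 + 0.04234 = 0.0682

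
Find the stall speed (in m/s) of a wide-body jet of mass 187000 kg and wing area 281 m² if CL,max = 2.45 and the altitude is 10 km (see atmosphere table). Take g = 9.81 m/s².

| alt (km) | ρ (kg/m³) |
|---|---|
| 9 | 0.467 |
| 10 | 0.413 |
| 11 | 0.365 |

V_stall = 114 m/s

At 10 km, from the table: ρ = 0.413 kg/m³.
Stall occurs when L = W at CL,max. W = mg = 187000 × 9.81 = 1.834×10^6 N.
V_stall = √(2W/(ρ·S·CL,max)) = √(2 × 1.834×10^6 / (0.413 × 281 × 2.45))
V_stall = √12900 = 114 m/s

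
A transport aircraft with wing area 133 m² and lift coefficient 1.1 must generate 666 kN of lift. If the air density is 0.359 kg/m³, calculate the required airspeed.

L = ½ρv²S·CL ⇒ v = √(2L/(ρ·S·CL))
v = √(2 × 6.66×10^5 / (0.359 × 133 × 1.1)) = √25360 = 159 m/s

v = 159 m/s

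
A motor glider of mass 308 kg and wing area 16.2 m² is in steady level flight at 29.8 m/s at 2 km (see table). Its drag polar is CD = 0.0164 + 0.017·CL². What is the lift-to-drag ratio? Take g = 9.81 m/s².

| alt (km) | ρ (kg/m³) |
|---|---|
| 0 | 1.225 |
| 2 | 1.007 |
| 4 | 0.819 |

At 2 km, from the table: ρ = 1.007 kg/m³.
Weight W = mg = 308 × 9.81 = 3021.5 N; in level flight L = W.
Dynamic pressure q = 0.5 × 1.007 × 29.8² = 447.1 Pa.
CL = W/(q·S) = 3021.5 / (447.1 × 16.2) = 0.4171.
CD = 0.0164 + 0.017 × 0.4171² = 0.01936.
L/D = CL/CD = 0.4171 / 0.01936 = 21.5

L/D = 21.5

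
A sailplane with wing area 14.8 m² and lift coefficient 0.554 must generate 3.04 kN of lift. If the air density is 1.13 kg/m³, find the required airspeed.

L = ½ρv²S·CL ⇒ v = √(2L/(ρ·S·CL))
v = √(2 × 3040 / (1.13 × 14.8 × 0.554)) = √656.2 = 25.6 m/s

v = 25.6 m/s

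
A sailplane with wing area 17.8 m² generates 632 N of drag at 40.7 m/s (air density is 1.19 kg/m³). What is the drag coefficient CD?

From D = ½ρv²S·CD, rearranging gives CD = 2D/(ρv²S).
CD = 2 × 632 / (1.19 × 40.7² × 17.8) = 0.036

CD = 0.036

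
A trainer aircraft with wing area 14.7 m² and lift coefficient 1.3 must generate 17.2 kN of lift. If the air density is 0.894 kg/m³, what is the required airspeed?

L = ½ρv²S·CL ⇒ v = √(2L/(ρ·S·CL))
v = √(2 × 17200 / (0.894 × 14.7 × 1.3)) = √2014 = 44.9 m/s

v = 44.9 m/s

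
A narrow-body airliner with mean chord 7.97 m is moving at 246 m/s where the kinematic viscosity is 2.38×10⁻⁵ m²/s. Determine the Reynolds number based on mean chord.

Re = v·c/ν = 246 × 7.97 / (2.38×10⁻⁵) = 8.24×10^7

Re = 8.24×10^7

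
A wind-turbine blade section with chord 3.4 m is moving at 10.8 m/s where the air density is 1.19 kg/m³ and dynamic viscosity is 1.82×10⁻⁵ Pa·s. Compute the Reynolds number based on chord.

Re = 2.4×10^6

Re = ρ·v·c/μ = 1.19 × 10.8 × 3.4 / (1.82×10⁻⁵) = 2.4×10^6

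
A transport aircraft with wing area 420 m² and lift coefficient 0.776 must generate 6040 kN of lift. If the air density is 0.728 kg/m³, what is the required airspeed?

v = 226 m/s

L = ½ρv²S·CL ⇒ v = √(2L/(ρ·S·CL))
v = √(2 × 6.04×10^6 / (0.728 × 420 × 0.776)) = √50910 = 226 m/s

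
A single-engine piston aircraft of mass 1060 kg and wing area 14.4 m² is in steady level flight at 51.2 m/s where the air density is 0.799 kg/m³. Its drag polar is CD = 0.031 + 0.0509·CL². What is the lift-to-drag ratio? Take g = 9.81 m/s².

Weight W = mg = 1060 × 9.81 = 10399 N; in level flight L = W.
q = ½ρv² = ½ × 0.799 × 51.2² = 1047 Pa.
Required CL = L/(qS) = 10399/(1047·14.4) = 0.6895.
CD = 0.031 + 0.0509 × 0.6895² = 0.0552.
L/D = CL/CD = 0.6895 / 0.0552 = 12.5

L/D = 12.5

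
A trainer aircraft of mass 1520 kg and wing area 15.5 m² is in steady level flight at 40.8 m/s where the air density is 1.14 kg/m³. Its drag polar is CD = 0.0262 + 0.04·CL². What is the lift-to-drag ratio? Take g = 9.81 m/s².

L/D = 15.1

Weight W = mg = 1520 × 9.81 = 14911 N; in level flight L = W.
q = ½ρv² = ½ × 1.14 × 40.8² = 948.8 Pa.
CL = 2W/(ρv²S) = 2×14911/(1.14×40.8²×15.5) = 1.014.
CD = 0.0262 + 0.04 × 1.014² = 0.06732.
L/D = CL/CD = 1.014 / 0.06732 = 15.1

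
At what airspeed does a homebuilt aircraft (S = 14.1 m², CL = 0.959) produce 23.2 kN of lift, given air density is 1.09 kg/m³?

v = 56.1 m/s

L = ½ρv²S·CL ⇒ v = √(2L/(ρ·S·CL))
v = √(2 × 23200 / (1.09 × 14.1 × 0.959)) = √3148 = 56.1 m/s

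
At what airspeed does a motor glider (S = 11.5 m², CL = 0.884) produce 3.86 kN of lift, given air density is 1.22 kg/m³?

v = 24.9 m/s

L = ½ρv²S·CL ⇒ v = √(2L/(ρ·S·CL))
v = √(2 × 3860 / (1.22 × 11.5 × 0.884)) = √622.5 = 24.9 m/s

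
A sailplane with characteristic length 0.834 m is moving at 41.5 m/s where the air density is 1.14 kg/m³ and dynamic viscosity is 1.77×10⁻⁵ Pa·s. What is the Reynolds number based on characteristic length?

Re = ρ·v·c/μ = 1.14 × 41.5 × 0.834 / (1.77×10⁻⁵) = 2.23×10^6

Re = 2.23×10^6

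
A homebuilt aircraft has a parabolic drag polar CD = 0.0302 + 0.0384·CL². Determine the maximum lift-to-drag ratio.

(L/D)max = 14.7

For CD = CD0 + K·CL², (L/D)max occurs at CL* = √(CD0/K) and equals 1/(2√(K·CD0)).
(L/D)max = 1/(2√(0.0384 × 0.0302)) = 1/(2 × 0.03405) = 14.7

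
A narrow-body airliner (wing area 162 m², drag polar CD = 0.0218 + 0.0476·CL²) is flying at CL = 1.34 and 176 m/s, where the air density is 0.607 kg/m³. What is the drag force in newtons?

D = 1.63×10^5 N

CD = 0.0218 + 0.0476 × 1.34² = 0.1073
D = ½ρv²S·CD = ½ × 0.607 × 176² × 162 × 0.1073 = 1.63×10^5 N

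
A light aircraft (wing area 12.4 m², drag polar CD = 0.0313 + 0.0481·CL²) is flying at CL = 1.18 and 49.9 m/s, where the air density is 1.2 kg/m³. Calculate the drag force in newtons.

D = 1820 N

CD = 0.0313 + 0.0481 × 1.18² = 0.09827
D = ½ρv²S·CD = ½ × 1.2 × 49.9² × 12.4 × 0.09827 = 1820 N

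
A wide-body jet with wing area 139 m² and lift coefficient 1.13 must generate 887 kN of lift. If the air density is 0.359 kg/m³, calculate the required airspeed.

L = ½ρv²S·CL ⇒ v = √(2L/(ρ·S·CL))
v = √(2 × 8.87×10^5 / (0.359 × 139 × 1.13)) = √31460 = 177 m/s

v = 177 m/s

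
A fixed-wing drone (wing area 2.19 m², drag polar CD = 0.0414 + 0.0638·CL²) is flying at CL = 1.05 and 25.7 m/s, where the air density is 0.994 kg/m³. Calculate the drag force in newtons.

CD = 0.0414 + 0.0638 × 1.05² = 0.1117
D = ½ρv²S·CD = ½ × 0.994 × 25.7² × 2.19 × 0.1117 = 80.3 N

D = 80.3 N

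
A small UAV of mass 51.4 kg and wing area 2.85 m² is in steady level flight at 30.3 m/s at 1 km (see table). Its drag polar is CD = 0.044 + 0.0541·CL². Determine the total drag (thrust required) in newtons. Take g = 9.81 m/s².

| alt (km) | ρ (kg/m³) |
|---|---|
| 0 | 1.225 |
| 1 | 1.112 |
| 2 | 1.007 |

At 1 km, from the table: ρ = 1.112 kg/m³.
Level flight ⇒ L = W = m·g = 51.4 × 9.81 = 504.23 N.
Dynamic pressure q = 0.5 × 1.112 × 30.3² = 510.5 Pa.
Required CL = L/(qS) = 504.23/(510.5·2.85) = 0.3466.
CD = 0.044 + 0.0541 × 0.3466² = 0.0505.
D = q·S·CD = 510.5 × 2.85 × 0.0505 = 73.47 N

D = 73.5 N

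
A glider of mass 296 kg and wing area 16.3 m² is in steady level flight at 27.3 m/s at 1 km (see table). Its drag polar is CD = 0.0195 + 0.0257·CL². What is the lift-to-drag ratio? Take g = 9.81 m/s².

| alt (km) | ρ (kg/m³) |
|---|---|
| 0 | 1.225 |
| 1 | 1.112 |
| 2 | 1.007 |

L/D = 17.7

At 1 km, from the table: ρ = 1.112 kg/m³.
Level flight ⇒ L = W = m·g = 296 × 9.81 = 2903.8 N.
Dynamic pressure q = 0.5 × 1.112 × 27.3² = 414.4 Pa.
CL = W/(q·S) = 2903.8 / (414.4 × 16.3) = 0.4299.
CD = 0.0195 + 0.0257 × 0.4299² = 0.02425.
L/D = CL/CD = 0.4299 / 0.02425 = 17.7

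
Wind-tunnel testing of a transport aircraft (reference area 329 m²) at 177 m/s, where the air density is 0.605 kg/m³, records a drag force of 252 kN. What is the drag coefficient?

CD = 0.0808

From D = ½ρv²S·CD, rearranging gives CD = 2D/(ρv²S).
CD = 2 × 2.52×10^5 / (0.605 × 177² × 329) = 0.0808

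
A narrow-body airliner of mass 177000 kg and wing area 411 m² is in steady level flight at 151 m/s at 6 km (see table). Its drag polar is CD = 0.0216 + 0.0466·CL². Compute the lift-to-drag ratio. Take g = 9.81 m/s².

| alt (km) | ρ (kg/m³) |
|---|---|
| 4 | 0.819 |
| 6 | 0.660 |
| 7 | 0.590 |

At 6 km, from the table: ρ = 0.660 kg/m³.
Level flight ⇒ L = W = m·g = 177000 × 9.81 = 1.7364×10^6 N.
q = ½ρv² = ½ × 0.66 × 151² = 7524 Pa.
CL = W/(q·S) = 1.7364×10^6 / (7524 × 411) = 0.5615.
CD = 0.0216 + 0.0466 × 0.5615² = 0.03629.
L/D = CL/CD = 0.5615 / 0.03629 = 15.5

L/D = 15.5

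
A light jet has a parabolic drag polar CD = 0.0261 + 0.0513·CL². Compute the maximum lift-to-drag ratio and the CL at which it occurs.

For CD = CD0 + K·CL², (L/D)max occurs at CL* = √(CD0/K) and equals 1/(2√(K·CD0)).
(L/D)max = 1/(2√(0.0513 × 0.0261)) = 1/(2 × 0.03659) = 13.7
CL* = √(0.0261/0.0513) = 0.713

(L/D)max = 13.7, at CL = 0.713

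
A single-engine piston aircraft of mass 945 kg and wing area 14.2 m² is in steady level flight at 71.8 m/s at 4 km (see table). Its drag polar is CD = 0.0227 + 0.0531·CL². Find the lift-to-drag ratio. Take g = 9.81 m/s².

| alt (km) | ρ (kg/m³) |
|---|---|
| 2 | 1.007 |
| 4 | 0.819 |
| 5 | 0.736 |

At 4 km, from the table: ρ = 0.819 kg/m³.
In steady level flight, lift balances weight: W = mg = 945 × 9.81 = 9270.5 N.
Dynamic pressure q = 0.5 × 0.819 × 71.8² = 2111 Pa.
CL = 2W/(ρv²S) = 2×9270.5/(0.819×71.8²×14.2) = 0.3092.
CD = 0.0227 + 0.0531 × 0.3092² = 0.02778.
L/D = CL/CD = 0.3092 / 0.02778 = 11.1

L/D = 11.1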